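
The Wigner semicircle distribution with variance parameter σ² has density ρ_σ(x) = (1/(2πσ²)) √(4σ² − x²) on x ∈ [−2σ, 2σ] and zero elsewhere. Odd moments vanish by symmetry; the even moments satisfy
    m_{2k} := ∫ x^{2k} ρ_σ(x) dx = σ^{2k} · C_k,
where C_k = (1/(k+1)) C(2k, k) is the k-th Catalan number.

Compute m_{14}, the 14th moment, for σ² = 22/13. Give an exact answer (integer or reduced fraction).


By the scaled semicircle moment identity, m_{2k} = σ^{2k} · C_k with k = 7.
C_7 = (1/(k+1)) · C(2k, k) = (1/8) · C(14, 7) = (1/8) · 3432 = 429.
σ^{2k} = (σ²)^k = (22/13)^7 = 2494357888/62748517.

Therefore m_{14} = σ^{14} · C_7 = (2494357888/62748517) · 429 = 82313810304/4826809.


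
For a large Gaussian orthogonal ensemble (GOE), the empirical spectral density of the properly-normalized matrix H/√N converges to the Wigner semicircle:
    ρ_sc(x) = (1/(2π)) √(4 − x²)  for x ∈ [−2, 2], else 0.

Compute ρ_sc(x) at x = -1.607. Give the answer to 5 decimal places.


ρ_sc(x) = (1/(2π)) √(4 − x²). With x = -1.607:
  4 − x² = 4 − (-1.607)² = 4 − 2.582449 = 1.417551.
  √(4 − x²) = 1.190610.
  1/(2π) = 0.159155.
  ρ_sc(-1.607) = 0.159155 · 1.190610 = 0.189491.

Rounded to 5 decimal places: ρ_sc(-1.607) ≈ 0.18949.


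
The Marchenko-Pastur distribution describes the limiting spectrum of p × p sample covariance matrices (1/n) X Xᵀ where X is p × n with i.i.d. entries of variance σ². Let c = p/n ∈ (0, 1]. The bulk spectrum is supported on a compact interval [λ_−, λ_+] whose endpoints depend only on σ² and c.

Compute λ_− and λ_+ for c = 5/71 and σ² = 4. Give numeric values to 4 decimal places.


c = 5/71 = 0.070423; √c = 0.265372.
λ_− = σ² (1 − √c)² = 4 · (1 − 0.265372)² = 4 · (0.734628)² = 2.158711.
λ_+ = σ² (1 + √c)² = 4 · (1 + 0.265372)² = 4 · (1.265372)² = 6.404670.

Rounded to 4 decimal places: λ_− ≈ 2.1587, λ_+ ≈ 6.4047.


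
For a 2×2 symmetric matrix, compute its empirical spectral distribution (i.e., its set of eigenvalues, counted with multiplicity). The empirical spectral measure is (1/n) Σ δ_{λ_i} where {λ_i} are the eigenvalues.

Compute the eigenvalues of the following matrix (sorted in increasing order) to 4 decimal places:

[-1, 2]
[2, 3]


Since M is real symmetric, both eigenvalues are real; they are the roots of det(λI − M) = λ² − (tr M) λ + det M.
tr M = -1 + 3 = 2.
det M = (-1)·3 − 2² = -3 − 4 = -7.
Characteristic polynomial: λ² − 2λ − 7 = 0.
Discriminant Δ = (tr M)² − 4·det M = 4 − (-28) = 32; √Δ = 5.656854.
λ = (tr M ± √Δ)/2 = (2 ± 5.656854)/2, giving (tr M − √Δ)/2 = -1.8284 and (tr M + √Δ)/2 = 3.8284.

Eigenvalues sorted in increasing order: [-1.8284, 3.8284].


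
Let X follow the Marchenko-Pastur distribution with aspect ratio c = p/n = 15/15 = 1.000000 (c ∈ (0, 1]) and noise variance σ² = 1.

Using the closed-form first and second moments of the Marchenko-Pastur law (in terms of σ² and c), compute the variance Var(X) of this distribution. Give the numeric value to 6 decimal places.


Recall the MP moments m_1 = E[X] = σ² and m_2 = E[X²] = σ⁴ (1 + c).
m_1 = E[X] = σ² = 1, so m_1² = 1.
m_2 = E[X²] = σ⁴ (1 + c) = 1 · (1 + 1.000000) = 1 · 2.000000 = 2.000000.
(Note m_2 − m_1² simplifies to c · σ⁴ = 1.000000 · 1.)

Var(X) = m_2 − m_1² = 2.000000 − 1 = 1.000000.


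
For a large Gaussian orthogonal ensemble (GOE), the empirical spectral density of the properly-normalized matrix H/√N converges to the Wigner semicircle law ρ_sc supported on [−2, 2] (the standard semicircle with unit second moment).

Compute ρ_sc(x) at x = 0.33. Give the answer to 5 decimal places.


ρ_sc(x) = (1/(2π)) √(4 − x²). With x = 0.33:
  4 − x² = 4 − (0.33)² = 4 − 0.108900 = 3.891100.
  √(4 − x²) = 1.972587.
  1/(2π) = 0.159155.
  ρ_sc(0.33) = 0.159155 · 1.972587 = 0.313947.

Rounded to 5 decimal places: ρ_sc(0.33) ≈ 0.31395.


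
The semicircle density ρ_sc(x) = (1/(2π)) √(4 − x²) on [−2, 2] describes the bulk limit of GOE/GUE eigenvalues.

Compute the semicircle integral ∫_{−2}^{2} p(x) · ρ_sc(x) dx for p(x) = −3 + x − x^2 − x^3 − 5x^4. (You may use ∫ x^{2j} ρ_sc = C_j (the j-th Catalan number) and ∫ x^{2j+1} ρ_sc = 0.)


Write p(x) = Σ a_i x^i, split into monomials and integrate each against ρ_sc separately.
Using ∫ x^{2j} ρ_sc = C_j = (1/(j+1)) C(2j, j) (Catalan numbers) and ∫ x^{2j+1} ρ_sc = 0 (odd monomials vanish by symmetry):
  i = 0 (even): a_0 · C_{0} = -3 · 1 = -3
  i = 1 (odd): ∫ x^1 ρ_sc = 0 (vanishes)
  i = 2 (even): a_2 · C_{1} = -1 · 1 = -1
  i = 3 (odd): ∫ x^3 ρ_sc = 0 (vanishes)
  i = 4 (even): a_4 · C_{2} = -5 · 2 = -10

Summing the contributions: ∫_{−2}^{2} p(x) ρ_sc(x) dx = (-3) + (-1) + (-10) = -14.


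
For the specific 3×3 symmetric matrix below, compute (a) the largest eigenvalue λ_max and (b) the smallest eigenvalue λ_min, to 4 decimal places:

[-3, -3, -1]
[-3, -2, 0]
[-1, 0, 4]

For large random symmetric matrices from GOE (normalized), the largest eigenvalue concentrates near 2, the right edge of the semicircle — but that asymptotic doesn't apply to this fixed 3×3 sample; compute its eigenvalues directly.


Since M is real symmetric, all three eigenvalues are real; they are the roots of det(λI − M) = λ³ − (tr M) λ² + s λ − det M, where s is the sum of the principal 2×2 minors.
tr M = -3 + (-2) + 4 = -1.
s = ((-3)·(-2) − (-3)²) + ((-3)·4 − (-1)²) + ((-2)·4 − 0²) = -3 + (-13) + (-8) = -24.
det M (expand along row 1) = (-3)·(-8) − (-3)·(-12) + (-1)·(-2) = -10.
Characteristic polynomial: λ³ + λ² − 24λ + 10 = 0.
Substitute λ = y + (tr M)/3 = y − 0.333333 to remove the quadratic term: y³ + p·y + q = 0 with p = s − (tr M)²/3 = -24.333333 and q = −2(tr M)³/27 + (tr M)·s/3 − det M = 18.074074.
Three real roots ⇒ use the trigonometric (Viète) form: r = 2√(−p/3) = 5.696002, φ = arccos(3q/(p·r)) = arccos(-0.391206) = 1.972738 rad.
y_k = r·cos(φ/3 − 2πk/3) for k = 0, 1, 2 gives y = 4.508238, 0.760872, -5.269111.
λ_k = y_k − 0.333333 gives λ = 4.1749, 0.4275, -5.6024 (check: the sum is -1.0000 = tr M).

Hence λ_max = 4.1749 and λ_min = -5.6024.


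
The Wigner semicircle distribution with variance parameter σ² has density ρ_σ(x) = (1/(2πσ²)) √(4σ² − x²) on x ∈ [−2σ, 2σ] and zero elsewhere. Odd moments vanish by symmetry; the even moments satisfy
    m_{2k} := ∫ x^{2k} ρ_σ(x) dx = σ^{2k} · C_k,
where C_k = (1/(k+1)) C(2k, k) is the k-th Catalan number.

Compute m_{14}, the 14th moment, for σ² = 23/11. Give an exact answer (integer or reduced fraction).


By the scaled semicircle moment identity, m_{2k} = σ^{2k} · C_k with k = 7.
C_7 = (1/(k+1)) · C(2k, k) = (1/8) · C(14, 7) = (1/8) · 3432 = 429.
σ^{2k} = (σ²)^k = (23/11)^7 = 3404825447/19487171.

Therefore m_{14} = σ^{14} · C_7 = (3404825447/19487171) · 429 = 132788192433/1771561.


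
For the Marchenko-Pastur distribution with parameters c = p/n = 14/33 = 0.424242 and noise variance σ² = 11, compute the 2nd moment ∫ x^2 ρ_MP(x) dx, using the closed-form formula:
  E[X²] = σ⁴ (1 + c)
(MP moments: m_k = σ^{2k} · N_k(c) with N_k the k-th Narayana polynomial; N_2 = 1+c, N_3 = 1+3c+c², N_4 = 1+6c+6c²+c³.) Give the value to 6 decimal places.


E[X²] = σ⁴ (1 + c) (second MP moment). With σ² = 11 (so σ⁴ = 121) and c = 14/33 = 0.424242: E[X²] = 121 · (1 + 0.424242) = 121 · 1.424242.

So E[X^2] = 172.333333.


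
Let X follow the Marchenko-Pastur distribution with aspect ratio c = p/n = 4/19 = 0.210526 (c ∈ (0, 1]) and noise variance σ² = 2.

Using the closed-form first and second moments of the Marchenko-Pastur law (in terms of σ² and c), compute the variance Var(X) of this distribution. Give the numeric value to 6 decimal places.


Recall the MP moments m_1 = E[X] = σ² and m_2 = E[X²] = σ⁴ (1 + c).
m_1 = E[X] = σ² = 2, so m_1² = 4.
m_2 = E[X²] = σ⁴ (1 + c) = 4 · (1 + 0.210526) = 4 · 1.210526 = 4.842105.
(Note m_2 − m_1² simplifies to c · σ⁴ = 0.210526 · 4.)

Var(X) = m_2 − m_1² = 4.842105 − 4 = 0.842105.


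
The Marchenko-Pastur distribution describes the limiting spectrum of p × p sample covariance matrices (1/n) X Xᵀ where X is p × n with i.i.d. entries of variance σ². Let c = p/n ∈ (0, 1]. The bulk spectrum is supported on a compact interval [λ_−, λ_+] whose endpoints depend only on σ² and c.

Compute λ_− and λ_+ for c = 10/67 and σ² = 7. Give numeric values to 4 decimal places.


c = 10/67 = 0.149254; √c = 0.386334.
λ_− = σ² (1 − √c)² = 7 · (1 − 0.386334)² = 7 · (0.613666)² = 2.636104.
λ_+ = σ² (1 + √c)² = 7 · (1 + 0.386334)² = 7 · (1.386334)² = 13.453448.

Rounded to 4 decimal places: λ_− ≈ 2.6361, λ_+ ≈ 13.4534.


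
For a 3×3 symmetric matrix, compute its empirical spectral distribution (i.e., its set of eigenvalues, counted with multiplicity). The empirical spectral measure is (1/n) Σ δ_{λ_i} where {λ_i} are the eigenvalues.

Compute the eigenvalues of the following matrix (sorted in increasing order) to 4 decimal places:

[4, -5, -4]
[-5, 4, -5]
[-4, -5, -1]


Since M is real symmetric, all three eigenvalues are real; they are the roots of det(λI − M) = λ³ − (tr M) λ² + s λ − det M, where s is the sum of the principal 2×2 minors.
tr M = 4 + 4 + (-1) = 7.
s = (4·4 − (-5)²) + (4·(-1) − (-4)²) + (4·(-1) − (-5)²) = -9 + (-20) + (-29) = -58.
det M (expand along row 1) = 4·(-29) − (-5)·(-15) + (-4)·41 = -355.
Characteristic polynomial: λ³ − 7λ² − 58λ + 355 = 0.
Substitute λ = y + (tr M)/3 = y + 2.333333 to remove the quadratic term: y³ + p·y + q = 0 with p = s − (tr M)²/3 = -74.333333 and q = −2(tr M)³/27 + (tr M)·s/3 − det M = 194.259259.
Three real roots ⇒ use the trigonometric (Viète) form: r = 2√(−p/3) = 9.955456, φ = arccos(3q/(p·r)) = arccos(-0.787514) = 2.477561 rad.
y_k = r·cos(φ/3 − 2πk/3) for k = 0, 1, 2 gives y = 6.749099, 2.963476, -9.712576.
λ_k = y_k + 2.333333 gives λ = 9.0824, 5.2968, -7.3792 (check: the sum is 7.0000 = tr M).

Eigenvalues sorted in increasing order: [-7.3792, 5.2968, 9.0824].


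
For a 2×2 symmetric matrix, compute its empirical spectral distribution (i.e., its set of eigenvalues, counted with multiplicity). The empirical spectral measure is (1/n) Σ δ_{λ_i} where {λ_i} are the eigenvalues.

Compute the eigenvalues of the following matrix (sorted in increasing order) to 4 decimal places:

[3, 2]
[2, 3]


Since M is real symmetric, both eigenvalues are real; they are the roots of det(λI − M) = λ² − (tr M) λ + det M.
tr M = 3 + 3 = 6.
det M = 3·3 − 2² = 9 − 4 = 5.
Characteristic polynomial: λ² − 6λ + 5 = 0.
Discriminant Δ = (tr M)² − 4·det M = 36 − 20 = 16; √Δ = 4.000000.
λ = (tr M ± √Δ)/2 = (6 ± 4.000000)/2, giving (tr M − √Δ)/2 = 1.0000 and (tr M + √Δ)/2 = 5.0000.

Eigenvalues sorted in increasing order: [1.0000, 5.0000].


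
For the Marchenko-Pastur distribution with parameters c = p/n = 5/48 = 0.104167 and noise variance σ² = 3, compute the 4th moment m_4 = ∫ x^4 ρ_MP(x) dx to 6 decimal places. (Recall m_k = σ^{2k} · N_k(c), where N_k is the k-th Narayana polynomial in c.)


E[X⁴] = σ⁸ (1 + 6c + 6c² + c³) (fourth MP moment). With σ² = 3 (so σ⁸ = 81) and c = 5/48 = 0.104167: E[X⁴] = 81 · (1 + 6·0.104167 + 6·(0.104167)² + (0.104167)³) = 81 · 1.691234.

So E[X^4] = 136.989990.


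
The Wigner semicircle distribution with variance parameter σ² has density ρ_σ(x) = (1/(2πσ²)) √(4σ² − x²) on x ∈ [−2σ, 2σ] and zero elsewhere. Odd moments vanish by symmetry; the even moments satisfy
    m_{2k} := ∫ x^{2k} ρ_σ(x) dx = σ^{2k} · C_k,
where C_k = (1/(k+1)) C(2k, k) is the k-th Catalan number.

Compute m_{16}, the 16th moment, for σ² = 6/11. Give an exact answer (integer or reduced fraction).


By the scaled semicircle moment identity, m_{2k} = σ^{2k} · C_k with k = 8.
C_8 = (1/(k+1)) · C(2k, k) = (1/9) · C(16, 8) = (1/9) · 12870 = 1430.
σ^{2k} = (σ²)^k = (6/11)^8 = 1679616/214358881.

Therefore m_{16} = σ^{16} · C_8 = (1679616/214358881) · 1430 = 218350080/19487171.


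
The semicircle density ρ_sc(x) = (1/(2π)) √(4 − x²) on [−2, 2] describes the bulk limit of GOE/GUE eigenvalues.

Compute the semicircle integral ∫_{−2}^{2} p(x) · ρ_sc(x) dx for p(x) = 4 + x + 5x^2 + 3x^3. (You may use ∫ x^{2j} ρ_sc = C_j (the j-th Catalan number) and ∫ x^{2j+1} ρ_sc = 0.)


Write p(x) = Σ a_i x^i, split into monomials and integrate each against ρ_sc separately.
Using ∫ x^{2j} ρ_sc = C_j = (1/(j+1)) C(2j, j) (Catalan numbers) and ∫ x^{2j+1} ρ_sc = 0 (odd monomials vanish by symmetry):
  i = 0 (even): a_0 · C_{0} = 4 · 1 = 4
  i = 1 (odd): ∫ x^1 ρ_sc = 0 (vanishes)
  i = 2 (even): a_2 · C_{1} = 5 · 1 = 5
  i = 3 (odd): ∫ x^3 ρ_sc = 0 (vanishes)

Summing the contributions: ∫_{−2}^{2} p(x) ρ_sc(x) dx = 4 + 5 = 9.


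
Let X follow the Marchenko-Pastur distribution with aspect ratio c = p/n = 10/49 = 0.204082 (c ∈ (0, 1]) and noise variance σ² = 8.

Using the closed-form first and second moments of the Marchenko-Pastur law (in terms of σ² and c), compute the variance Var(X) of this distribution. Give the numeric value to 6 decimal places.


Recall the MP moments m_1 = E[X] = σ² and m_2 = E[X²] = σ⁴ (1 + c).
m_1 = E[X] = σ² = 8, so m_1² = 64.
m_2 = E[X²] = σ⁴ (1 + c) = 64 · (1 + 0.204082) = 64 · 1.204082 = 77.061224.
(Note m_2 − m_1² simplifies to c · σ⁴ = 0.204082 · 64.)

Var(X) = m_2 − m_1² = 77.061224 − 64 = 13.061224.


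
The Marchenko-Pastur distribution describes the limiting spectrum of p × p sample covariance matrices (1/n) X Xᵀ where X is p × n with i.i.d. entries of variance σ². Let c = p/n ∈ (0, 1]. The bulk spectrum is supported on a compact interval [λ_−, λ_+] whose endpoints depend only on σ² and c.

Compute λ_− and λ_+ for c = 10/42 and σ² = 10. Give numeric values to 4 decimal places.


c = 10/42 = 0.238095; √c = 0.487950.
λ_− = σ² (1 − √c)² = 10 · (1 − 0.487950)² = 10 · (0.512050)² = 2.621952.
λ_+ = σ² (1 + √c)² = 10 · (1 + 0.487950)² = 10 · (1.487950)² = 22.139953.

Rounded to 4 decimal places: λ_− ≈ 2.6220, λ_+ ≈ 22.1400.


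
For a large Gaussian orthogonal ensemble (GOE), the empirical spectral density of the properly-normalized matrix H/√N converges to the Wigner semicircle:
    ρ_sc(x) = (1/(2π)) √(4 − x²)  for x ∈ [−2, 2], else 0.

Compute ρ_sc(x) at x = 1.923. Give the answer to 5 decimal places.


ρ_sc(x) = (1/(2π)) √(4 − x²). With x = 1.923:
  4 − x² = 4 − (1.923)² = 4 − 3.697929 = 0.302071.
  √(4 − x²) = 0.549610.
  1/(2π) = 0.159155.
  ρ_sc(1.923) = 0.159155 · 0.549610 = 0.087473.

Rounded to 5 decimal places: ρ_sc(1.923) ≈ 0.08747.


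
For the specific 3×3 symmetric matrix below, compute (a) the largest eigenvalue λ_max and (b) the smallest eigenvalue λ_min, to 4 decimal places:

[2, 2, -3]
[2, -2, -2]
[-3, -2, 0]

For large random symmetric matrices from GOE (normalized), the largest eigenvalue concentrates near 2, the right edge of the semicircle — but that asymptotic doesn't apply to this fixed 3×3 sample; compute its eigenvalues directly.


Since M is real symmetric, all three eigenvalues are real; they are the roots of det(λI − M) = λ³ − (tr M) λ² + s λ − det M, where s is the sum of the principal 2×2 minors.
tr M = 2 + (-2) + 0 = 0.
s = (2·(-2) − 2²) + (2·0 − (-3)²) + ((-2)·0 − (-2)²) = -8 + (-9) + (-4) = -21.
det M (expand along row 1) = 2·(-4) − 2·(-6) + (-3)·(-10) = 34.
Characteristic polynomial: λ³ − 21λ − 34 = 0.
Substitute λ = y + (tr M)/3 = y + 0.000000 to remove the quadratic term: y³ + p·y + q = 0 with p = s − (tr M)²/3 = -21.000000 and q = −2(tr M)³/27 + (tr M)·s/3 − det M = -34.000000.
Three real roots ⇒ use the trigonometric (Viète) form: r = 2√(−p/3) = 5.291503, φ = arccos(3q/(p·r)) = arccos(0.917914) = 0.408006 rad.
y_k = r·cos(φ/3 − 2πk/3) for k = 0, 1, 2 gives y = 5.242641, -2.000000, -3.242641.
λ_k = y_k + 0.000000 gives λ = 5.2426, -2.0000, -3.2426 (check: the sum is 0.0000 = tr M).

Hence λ_max = 5.2426 and λ_min = -3.2426.


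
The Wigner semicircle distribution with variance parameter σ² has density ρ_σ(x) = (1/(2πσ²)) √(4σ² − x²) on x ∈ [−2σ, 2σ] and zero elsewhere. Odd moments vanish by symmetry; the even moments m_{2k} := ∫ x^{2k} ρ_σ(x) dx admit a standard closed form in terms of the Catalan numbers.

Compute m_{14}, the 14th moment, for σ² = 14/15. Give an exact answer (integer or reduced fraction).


By the scaled semicircle moment identity, m_{2k} = σ^{2k} · C_k with k = 7.
C_7 = (1/(k+1)) · C(2k, k) = (1/8) · C(14, 7) = (1/8) · 3432 = 429.
σ^{2k} = (σ²)^k = (14/15)^7 = 105413504/170859375.

Therefore m_{14} = σ^{14} · C_7 = (105413504/170859375) · 429 = 15074131072/56953125.


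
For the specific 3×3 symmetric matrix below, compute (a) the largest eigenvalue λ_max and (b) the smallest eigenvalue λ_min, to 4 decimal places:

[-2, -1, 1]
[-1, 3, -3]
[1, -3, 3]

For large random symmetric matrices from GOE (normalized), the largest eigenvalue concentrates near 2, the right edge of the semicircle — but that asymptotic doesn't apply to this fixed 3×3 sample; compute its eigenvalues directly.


Since M is real symmetric, all three eigenvalues are real; they are the roots of det(λI − M) = λ³ − (tr M) λ² + s λ − det M, where s is the sum of the principal 2×2 minors.
tr M = -2 + 3 + 3 = 4.
s = ((-2)·3 − (-1)²) + ((-2)·3 − 1²) + (3·3 − (-3)²) = -7 + (-7) + 0 = -14.
det M (expand along row 1) = (-2)·0 − (-1)·0 + 1·0 = 0.
Characteristic polynomial: λ³ − 4λ² − 14λ = 0.
Substitute λ = y + (tr M)/3 = y + 1.333333 to remove the quadratic term: y³ + p·y + q = 0 with p = s − (tr M)²/3 = -19.333333 and q = −2(tr M)³/27 + (tr M)·s/3 − det M = -23.407407.
Three real roots ⇒ use the trigonometric (Viète) form: r = 2√(−p/3) = 5.077182, φ = arccos(3q/(p·r)) = arccos(0.715394) = 0.773609 rad.
y_k = r·cos(φ/3 − 2πk/3) for k = 0, 1, 2 gives y = 4.909307, -1.333333, -3.575974.
λ_k = y_k + 1.333333 gives λ = 6.2426, 0.0000, -2.2426 (check: the sum is 4.0000 = tr M).

Hence λ_max = 6.2426 and λ_min = -2.2426.


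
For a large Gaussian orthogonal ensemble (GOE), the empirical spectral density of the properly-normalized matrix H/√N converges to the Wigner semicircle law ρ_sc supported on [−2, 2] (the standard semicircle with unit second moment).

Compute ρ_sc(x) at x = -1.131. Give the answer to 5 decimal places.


ρ_sc(x) = (1/(2π)) √(4 − x²). With x = -1.131:
  4 − x² = 4 − (-1.131)² = 4 − 1.279161 = 2.720839.
  √(4 − x²) = 1.649497.
  1/(2π) = 0.159155.
  ρ_sc(-1.131) = 0.159155 · 1.649497 = 0.262526.

Rounded to 5 decimal places: ρ_sc(-1.131) ≈ 0.26253.


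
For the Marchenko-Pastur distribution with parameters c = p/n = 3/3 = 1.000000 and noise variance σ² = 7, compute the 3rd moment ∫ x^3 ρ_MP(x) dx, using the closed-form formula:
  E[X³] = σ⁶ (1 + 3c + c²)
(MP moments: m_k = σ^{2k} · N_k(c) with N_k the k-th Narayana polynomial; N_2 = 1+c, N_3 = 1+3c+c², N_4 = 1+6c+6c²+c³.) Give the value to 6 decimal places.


E[X³] = σ⁶ (1 + 3c + c²) (third MP moment). With σ² = 7 (so σ⁶ = 343) and c = 3/3 = 1.000000: E[X³] = 343 · (1 + 3·1.000000 + (1.000000)²) = 343 · 5.000000.

So E[X^3] = 1715.000000.


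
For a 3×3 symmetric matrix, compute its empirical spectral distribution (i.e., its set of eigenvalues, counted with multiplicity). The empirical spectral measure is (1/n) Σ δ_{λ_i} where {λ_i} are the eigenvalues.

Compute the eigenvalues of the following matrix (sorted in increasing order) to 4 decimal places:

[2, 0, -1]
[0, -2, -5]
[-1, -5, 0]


Since M is real symmetric, all three eigenvalues are real; they are the roots of det(λI − M) = λ³ − (tr M) λ² + s λ − det M, where s is the sum of the principal 2×2 minors.
tr M = 2 + (-2) + 0 = 0.
s = (2·(-2) − 0²) + (2·0 − (-1)²) + ((-2)·0 − (-5)²) = -4 + (-1) + (-25) = -30.
det M (expand along row 1) = 2·(-25) − 0·(-5) + (-1)·(-2) = -48.
Characteristic polynomial: λ³ − 30λ + 48 = 0.
Substitute λ = y + (tr M)/3 = y + 0.000000 to remove the quadratic term: y³ + p·y + q = 0 with p = s − (tr M)²/3 = -30.000000 and q = −2(tr M)³/27 + (tr M)·s/3 − det M = 48.000000.
Three real roots ⇒ use the trigonometric (Viète) form: r = 2√(−p/3) = 6.324555, φ = arccos(3q/(p·r)) = arccos(-0.758947) = 2.432490 rad.
y_k = r·cos(φ/3 − 2πk/3) for k = 0, 1, 2 gives y = 4.356967, 1.791734, -6.148701.
λ_k = y_k + 0.000000 gives λ = 4.3570, 1.7917, -6.1487 (check: the sum is 0.0000 = tr M).

Eigenvalues sorted in increasing order: [-6.1487, 1.7917, 4.3570].


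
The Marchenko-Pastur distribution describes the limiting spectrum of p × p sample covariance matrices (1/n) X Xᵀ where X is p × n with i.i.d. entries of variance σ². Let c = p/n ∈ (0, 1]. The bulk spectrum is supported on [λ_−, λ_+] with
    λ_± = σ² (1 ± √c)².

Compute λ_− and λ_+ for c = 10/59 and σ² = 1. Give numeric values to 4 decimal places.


c = 10/59 = 0.169492; √c = 0.411693.
λ_− = σ² (1 − √c)² = 1 · (1 − 0.411693)² = 1 · (0.588307)² = 0.346105.
λ_+ = σ² (1 + √c)² = 1 · (1 + 0.411693)² = 1 · (1.411693)² = 1.992878.

Rounded to 4 decimal places: λ_− ≈ 0.3461, λ_+ ≈ 1.9929.


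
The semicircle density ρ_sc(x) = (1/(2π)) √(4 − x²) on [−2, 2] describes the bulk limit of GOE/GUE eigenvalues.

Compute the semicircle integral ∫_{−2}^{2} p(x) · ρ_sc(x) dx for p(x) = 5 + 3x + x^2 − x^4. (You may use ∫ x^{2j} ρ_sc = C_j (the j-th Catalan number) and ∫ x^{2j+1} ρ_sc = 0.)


Write p(x) = Σ a_i x^i, split into monomials and integrate each against ρ_sc separately.
Using ∫ x^{2j} ρ_sc = C_j = (1/(j+1)) C(2j, j) (Catalan numbers) and ∫ x^{2j+1} ρ_sc = 0 (odd monomials vanish by symmetry):
  i = 0 (even): a_0 · C_{0} = 5 · 1 = 5
  i = 1 (odd): ∫ x^1 ρ_sc = 0 (vanishes)
  i = 2 (even): a_2 · C_{1} = 1 · 1 = 1
  i = 4 (even): a_4 · C_{2} = -1 · 2 = -2

Summing the contributions: ∫_{−2}^{2} p(x) ρ_sc(x) dx = 5 + 1 + (-2) = 4.


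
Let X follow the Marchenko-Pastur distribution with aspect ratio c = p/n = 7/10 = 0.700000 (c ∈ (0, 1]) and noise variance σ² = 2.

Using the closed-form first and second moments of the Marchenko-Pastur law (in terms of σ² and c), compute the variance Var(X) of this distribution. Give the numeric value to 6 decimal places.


Recall the MP moments m_1 = E[X] = σ² and m_2 = E[X²] = σ⁴ (1 + c).
m_1 = E[X] = σ² = 2, so m_1² = 4.
m_2 = E[X²] = σ⁴ (1 + c) = 4 · (1 + 0.700000) = 4 · 1.700000 = 6.800000.
(Note m_2 − m_1² simplifies to c · σ⁴ = 0.700000 · 4.)

Var(X) = m_2 − m_1² = 6.800000 − 4 = 2.800000.


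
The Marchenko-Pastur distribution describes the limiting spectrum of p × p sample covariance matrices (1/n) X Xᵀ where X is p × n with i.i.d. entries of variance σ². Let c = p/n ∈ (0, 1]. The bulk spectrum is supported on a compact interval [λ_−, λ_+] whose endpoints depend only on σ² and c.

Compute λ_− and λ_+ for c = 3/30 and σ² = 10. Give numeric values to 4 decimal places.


c = 3/30 = 0.100000; √c = 0.316228.
λ_− = σ² (1 − √c)² = 10 · (1 − 0.316228)² = 10 · (0.683772)² = 4.675445.
λ_+ = σ² (1 + √c)² = 10 · (1 + 0.316228)² = 10 · (1.316228)² = 17.324555.

Rounded to 4 decimal places: λ_− ≈ 4.6754, λ_+ ≈ 17.3246.


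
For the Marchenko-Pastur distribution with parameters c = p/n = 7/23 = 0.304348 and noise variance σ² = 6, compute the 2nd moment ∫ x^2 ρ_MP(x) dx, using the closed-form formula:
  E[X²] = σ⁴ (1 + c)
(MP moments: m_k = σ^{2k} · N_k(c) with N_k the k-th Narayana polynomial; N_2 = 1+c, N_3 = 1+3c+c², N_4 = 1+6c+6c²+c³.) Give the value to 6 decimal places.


E[X²] = σ⁴ (1 + c) (second MP moment). With σ² = 6 (so σ⁴ = 36) and c = 7/23 = 0.304348: E[X²] = 36 · (1 + 0.304348) = 36 · 1.304348.

So E[X^2] = 46.956522.


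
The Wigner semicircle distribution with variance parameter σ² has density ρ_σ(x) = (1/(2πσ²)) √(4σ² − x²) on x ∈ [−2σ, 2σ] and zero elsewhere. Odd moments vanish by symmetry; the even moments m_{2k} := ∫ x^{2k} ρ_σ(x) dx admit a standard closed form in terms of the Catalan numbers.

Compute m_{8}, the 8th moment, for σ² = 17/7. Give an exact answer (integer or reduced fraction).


By the scaled semicircle moment identity, m_{2k} = σ^{2k} · C_k with k = 4.
C_4 = (1/(k+1)) · C(2k, k) = (1/5) · C(8, 4) = (1/5) · 70 = 14.
σ^{2k} = (σ²)^k = (17/7)^4 = 83521/2401.

Therefore m_{8} = σ^{8} · C_4 = (83521/2401) · 14 = 167042/343.


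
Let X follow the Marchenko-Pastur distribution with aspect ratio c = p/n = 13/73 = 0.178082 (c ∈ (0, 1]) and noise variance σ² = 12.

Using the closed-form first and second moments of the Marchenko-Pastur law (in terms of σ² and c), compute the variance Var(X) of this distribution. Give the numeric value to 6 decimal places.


Recall the MP moments m_1 = E[X] = σ² and m_2 = E[X²] = σ⁴ (1 + c).
m_1 = E[X] = σ² = 12, so m_1² = 144.
m_2 = E[X²] = σ⁴ (1 + c) = 144 · (1 + 0.178082) = 144 · 1.178082 = 169.643836.
(Note m_2 − m_1² simplifies to c · σ⁴ = 0.178082 · 144.)

Var(X) = m_2 − m_1² = 169.643836 − 144 = 25.643836.


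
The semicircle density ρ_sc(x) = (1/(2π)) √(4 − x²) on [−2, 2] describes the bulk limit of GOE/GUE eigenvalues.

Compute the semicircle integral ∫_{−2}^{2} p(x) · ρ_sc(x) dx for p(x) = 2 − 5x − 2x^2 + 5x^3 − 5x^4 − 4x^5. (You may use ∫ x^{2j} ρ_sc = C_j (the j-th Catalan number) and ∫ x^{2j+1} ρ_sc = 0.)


Write p(x) = Σ a_i x^i, split into monomials and integrate each against ρ_sc separately.
Using ∫ x^{2j} ρ_sc = C_j = (1/(j+1)) C(2j, j) (Catalan numbers) and ∫ x^{2j+1} ρ_sc = 0 (odd monomials vanish by symmetry):
  i = 0 (even): a_0 · C_{0} = 2 · 1 = 2
  i = 1 (odd): ∫ x^1 ρ_sc = 0 (vanishes)
  i = 2 (even): a_2 · C_{1} = -2 · 1 = -2
  i = 3 (odd): ∫ x^3 ρ_sc = 0 (vanishes)
  i = 4 (even): a_4 · C_{2} = -5 · 2 = -10
  i = 5 (odd): ∫ x^5 ρ_sc = 0 (vanishes)

Summing the contributions: ∫_{−2}^{2} p(x) ρ_sc(x) dx = 2 + (-2) + (-10) = -10.


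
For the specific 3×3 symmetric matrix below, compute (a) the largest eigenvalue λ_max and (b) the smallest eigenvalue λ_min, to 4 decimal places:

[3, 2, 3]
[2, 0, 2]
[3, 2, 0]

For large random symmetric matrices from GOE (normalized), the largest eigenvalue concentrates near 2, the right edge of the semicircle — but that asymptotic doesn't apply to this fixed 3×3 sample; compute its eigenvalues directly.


Since M is real symmetric, all three eigenvalues are real; they are the roots of det(λI − M) = λ³ − (tr M) λ² + s λ − det M, where s is the sum of the principal 2×2 minors.
tr M = 3 + 0 + 0 = 3.
s = (3·0 − 2²) + (3·0 − 3²) + (0·0 − 2²) = -4 + (-9) + (-4) = -17.
det M (expand along row 1) = 3·(-4) − 2·(-6) + 3·4 = 12.
Characteristic polynomial: λ³ − 3λ² − 17λ − 12 = 0.
Substitute λ = y + (tr M)/3 = y + 1.000000 to remove the quadratic term: y³ + p·y + q = 0 with p = s − (tr M)²/3 = -20.000000 and q = −2(tr M)³/27 + (tr M)·s/3 − det M = -31.000000.
Three real roots ⇒ use the trigonometric (Viète) form: r = 2√(−p/3) = 5.163978, φ = arccos(3q/(p·r)) = arccos(0.900469) = 0.449951 rad.
y_k = r·cos(φ/3 − 2πk/3) for k = 0, 1, 2 gives y = 5.106005, -1.884768, -3.221237.
λ_k = y_k + 1.000000 gives λ = 6.1060, -0.8848, -2.2212 (check: the sum is 3.0000 = tr M).

Hence λ_max = 6.1060 and λ_min = -2.2212.


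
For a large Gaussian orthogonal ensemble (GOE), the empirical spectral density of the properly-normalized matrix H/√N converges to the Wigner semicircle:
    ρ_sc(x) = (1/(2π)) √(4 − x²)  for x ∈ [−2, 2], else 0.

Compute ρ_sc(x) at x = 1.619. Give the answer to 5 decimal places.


ρ_sc(x) = (1/(2π)) √(4 − x²). With x = 1.619:
  4 − x² = 4 − (1.619)² = 4 − 2.621161 = 1.378839.
  √(4 − x²) = 1.174240.
  1/(2π) = 0.159155.
  ρ_sc(1.619) = 0.159155 · 1.174240 = 0.186886.

Rounded to 5 decimal places: ρ_sc(1.619) ≈ 0.18689.


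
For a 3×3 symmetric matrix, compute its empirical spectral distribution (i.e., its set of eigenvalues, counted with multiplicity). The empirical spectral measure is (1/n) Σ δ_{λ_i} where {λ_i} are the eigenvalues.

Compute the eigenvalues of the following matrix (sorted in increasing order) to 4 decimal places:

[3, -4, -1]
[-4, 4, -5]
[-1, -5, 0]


Since M is real symmetric, all three eigenvalues are real; they are the roots of det(λI − M) = λ³ − (tr M) λ² + s λ − det M, where s is the sum of the principal 2×2 minors.
tr M = 3 + 4 + 0 = 7.
s = (3·4 − (-4)²) + (3·0 − (-1)²) + (4·0 − (-5)²) = -4 + (-1) + (-25) = -30.
det M (expand along row 1) = 3·(-25) − (-4)·(-5) + (-1)·24 = -119.
Characteristic polynomial: λ³ − 7λ² − 30λ + 119 = 0.
Substitute λ = y + (tr M)/3 = y + 2.333333 to remove the quadratic term: y³ + p·y + q = 0 with p = s − (tr M)²/3 = -46.333333 and q = −2(tr M)³/27 + (tr M)·s/3 − det M = 23.592593.
Three real roots ⇒ use the trigonometric (Viète) form: r = 2√(−p/3) = 7.859884, φ = arccos(3q/(p·r)) = arccos(-0.194351) = 1.766392 rad.
y_k = r·cos(φ/3 − 2πk/3) for k = 0, 1, 2 gives y = 6.536351, 0.512091, -7.048442.
λ_k = y_k + 2.333333 gives λ = 8.8697, 2.8454, -4.7151 (check: the sum is 7.0000 = tr M).

Eigenvalues sorted in increasing order: [-4.7151, 2.8454, 8.8697].


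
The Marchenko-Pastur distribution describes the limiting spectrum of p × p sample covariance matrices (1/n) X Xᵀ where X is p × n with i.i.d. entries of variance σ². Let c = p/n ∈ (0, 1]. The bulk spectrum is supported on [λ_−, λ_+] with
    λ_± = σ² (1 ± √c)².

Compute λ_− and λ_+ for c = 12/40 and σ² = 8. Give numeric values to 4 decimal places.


c = 12/40 = 0.300000; √c = 0.547723.
λ_− = σ² (1 − √c)² = 8 · (1 − 0.547723)² = 8 · (0.452277)² = 1.636439.
λ_+ = σ² (1 + √c)² = 8 · (1 + 0.547723)² = 8 · (1.547723)² = 19.163561.

Rounded to 4 decimal places: λ_− ≈ 1.6364, λ_+ ≈ 19.1636.


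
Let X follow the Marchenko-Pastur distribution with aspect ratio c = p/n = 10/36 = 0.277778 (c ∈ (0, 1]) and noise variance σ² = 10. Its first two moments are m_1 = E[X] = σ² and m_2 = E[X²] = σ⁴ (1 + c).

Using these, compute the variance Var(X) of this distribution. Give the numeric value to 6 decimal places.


m_1 = E[X] = σ² = 10, so m_1² = 100.
m_2 = E[X²] = σ⁴ (1 + c) = 100 · (1 + 0.277778) = 100 · 1.277778 = 127.777778.
(Note m_2 − m_1² simplifies to c · σ⁴ = 0.277778 · 100.)

Var(X) = m_2 − m_1² = 127.777778 − 100 = 27.777778.


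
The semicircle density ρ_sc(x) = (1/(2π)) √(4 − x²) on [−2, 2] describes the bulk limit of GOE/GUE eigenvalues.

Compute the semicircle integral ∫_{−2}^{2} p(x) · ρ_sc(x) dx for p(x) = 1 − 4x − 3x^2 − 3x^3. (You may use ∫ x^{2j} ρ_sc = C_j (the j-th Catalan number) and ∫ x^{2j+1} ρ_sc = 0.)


Write p(x) = Σ a_i x^i, split into monomials and integrate each against ρ_sc separately.
Using ∫ x^{2j} ρ_sc = C_j = (1/(j+1)) C(2j, j) (Catalan numbers) and ∫ x^{2j+1} ρ_sc = 0 (odd monomials vanish by symmetry):
  i = 0 (even): a_0 · C_{0} = 1 · 1 = 1
  i = 1 (odd): ∫ x^1 ρ_sc = 0 (vanishes)
  i = 2 (even): a_2 · C_{1} = -3 · 1 = -3
  i = 3 (odd): ∫ x^3 ρ_sc = 0 (vanishes)

Summing the contributions: ∫_{−2}^{2} p(x) ρ_sc(x) dx = 1 + (-3) = -2.


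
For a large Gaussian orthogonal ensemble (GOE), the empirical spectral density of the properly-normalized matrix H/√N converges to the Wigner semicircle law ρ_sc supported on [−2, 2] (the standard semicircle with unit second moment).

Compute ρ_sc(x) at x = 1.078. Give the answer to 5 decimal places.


ρ_sc(x) = (1/(2π)) √(4 − x²). With x = 1.078:
  4 − x² = 4 − (1.078)² = 4 − 1.162084 = 2.837916.
  √(4 − x²) = 1.684612.
  1/(2π) = 0.159155.
  ρ_sc(1.078) = 0.159155 · 1.684612 = 0.268114.

Rounded to 5 decimal places: ρ_sc(1.078) ≈ 0.26811.


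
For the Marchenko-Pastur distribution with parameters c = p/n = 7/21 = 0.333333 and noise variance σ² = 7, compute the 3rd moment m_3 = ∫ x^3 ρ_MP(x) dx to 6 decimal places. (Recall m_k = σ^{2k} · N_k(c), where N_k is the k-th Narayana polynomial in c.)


E[X³] = σ⁶ (1 + 3c + c²) (third MP moment). With σ² = 7 (so σ⁶ = 343) and c = 7/21 = 0.333333: E[X³] = 343 · (1 + 3·0.333333 + (0.333333)²) = 343 · 2.111111.

So E[X^3] = 724.111111.


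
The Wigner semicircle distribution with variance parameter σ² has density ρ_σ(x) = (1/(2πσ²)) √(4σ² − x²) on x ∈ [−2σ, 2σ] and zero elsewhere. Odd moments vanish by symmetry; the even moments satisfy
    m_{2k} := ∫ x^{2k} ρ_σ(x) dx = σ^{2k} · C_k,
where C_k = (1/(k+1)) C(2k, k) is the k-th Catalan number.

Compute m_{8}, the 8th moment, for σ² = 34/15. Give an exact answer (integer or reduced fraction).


By the scaled semicircle moment identity, m_{2k} = σ^{2k} · C_k with k = 4.
C_4 = (1/(k+1)) · C(2k, k) = (1/5) · C(8, 4) = (1/5) · 70 = 14.
σ^{2k} = (σ²)^k = (34/15)^4 = 1336336/50625.

Therefore m_{8} = σ^{8} · C_4 = (1336336/50625) · 14 = 18708704/50625.


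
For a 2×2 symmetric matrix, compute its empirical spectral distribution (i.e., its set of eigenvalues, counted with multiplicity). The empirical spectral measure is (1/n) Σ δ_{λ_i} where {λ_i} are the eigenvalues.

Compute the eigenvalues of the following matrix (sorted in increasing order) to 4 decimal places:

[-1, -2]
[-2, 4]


Since M is real symmetric, both eigenvalues are real; they are the roots of det(λI − M) = λ² − (tr M) λ + det M.
tr M = -1 + 4 = 3.
det M = (-1)·4 − (-2)² = -4 − 4 = -8.
Characteristic polynomial: λ² − 3λ − 8 = 0.
Discriminant Δ = (tr M)² − 4·det M = 9 − (-32) = 41; √Δ = 6.403124.
λ = (tr M ± √Δ)/2 = (3 ± 6.403124)/2, giving (tr M − √Δ)/2 = -1.7016 and (tr M + √Δ)/2 = 4.7016.

Eigenvalues sorted in increasing order: [-1.7016, 4.7016].


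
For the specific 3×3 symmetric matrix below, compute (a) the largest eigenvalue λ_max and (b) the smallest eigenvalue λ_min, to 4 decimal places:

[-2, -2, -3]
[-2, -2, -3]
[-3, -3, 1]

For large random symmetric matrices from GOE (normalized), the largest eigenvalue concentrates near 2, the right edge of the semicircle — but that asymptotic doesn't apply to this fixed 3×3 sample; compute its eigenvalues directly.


Since M is real symmetric, all three eigenvalues are real; they are the roots of det(λI − M) = λ³ − (tr M) λ² + s λ − det M, where s is the sum of the principal 2×2 minors.
tr M = -2 + (-2) + 1 = -3.
s = ((-2)·(-2) − (-2)²) + ((-2)·1 − (-3)²) + ((-2)·1 − (-3)²) = 0 + (-11) + (-11) = -22.
det M (expand along row 1) = (-2)·(-11) − (-2)·(-11) + (-3)·0 = 0.
Characteristic polynomial: λ³ + 3λ² − 22λ = 0.
Substitute λ = y + (tr M)/3 = y − 1.000000 to remove the quadratic term: y³ + p·y + q = 0 with p = s − (tr M)²/3 = -25.000000 and q = −2(tr M)³/27 + (tr M)·s/3 − det M = 24.000000.
Three real roots ⇒ use the trigonometric (Viète) form: r = 2√(−p/3) = 5.773503, φ = arccos(3q/(p·r)) = arccos(-0.498831) = 2.093045 rad.
y_k = r·cos(φ/3 − 2πk/3) for k = 0, 1, 2 gives y = 4.424429, 1.000000, -5.424429.
λ_k = y_k − 1.000000 gives λ = 3.4244, 0.0000, -6.4244 (check: the sum is -3.0000 = tr M).

Hence λ_max = 3.4244 and λ_min = -6.4244.


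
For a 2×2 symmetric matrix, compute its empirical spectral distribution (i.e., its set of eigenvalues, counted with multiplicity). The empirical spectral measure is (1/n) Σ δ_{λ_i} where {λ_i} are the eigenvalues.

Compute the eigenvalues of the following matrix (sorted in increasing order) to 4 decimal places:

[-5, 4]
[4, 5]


Since M is real symmetric, both eigenvalues are real; they are the roots of det(λI − M) = λ² − (tr M) λ + det M.
tr M = -5 + 5 = 0.
det M = (-5)·5 − 4² = -25 − 16 = -41.
Characteristic polynomial: λ² − 41 = 0.
Discriminant Δ = (tr M)² − 4·det M = 0 − (-164) = 164; √Δ = 12.806248.
λ = (tr M ± √Δ)/2 = (0 ± 12.806248)/2, giving (tr M − √Δ)/2 = -6.4031 and (tr M + √Δ)/2 = 6.4031.

Eigenvalues sorted in increasing order: [-6.4031, 6.4031].


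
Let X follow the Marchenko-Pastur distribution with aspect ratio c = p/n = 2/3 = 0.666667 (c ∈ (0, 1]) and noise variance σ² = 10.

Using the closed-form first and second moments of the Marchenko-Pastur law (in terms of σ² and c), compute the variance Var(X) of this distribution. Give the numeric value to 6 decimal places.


Recall the MP moments m_1 = E[X] = σ² and m_2 = E[X²] = σ⁴ (1 + c).
m_1 = E[X] = σ² = 10, so m_1² = 100.
m_2 = E[X²] = σ⁴ (1 + c) = 100 · (1 + 0.666667) = 100 · 1.666667 = 166.666667.
(Note m_2 − m_1² simplifies to c · σ⁴ = 0.666667 · 100.)

Var(X) = m_2 − m_1² = 166.666667 − 100 = 66.666667.


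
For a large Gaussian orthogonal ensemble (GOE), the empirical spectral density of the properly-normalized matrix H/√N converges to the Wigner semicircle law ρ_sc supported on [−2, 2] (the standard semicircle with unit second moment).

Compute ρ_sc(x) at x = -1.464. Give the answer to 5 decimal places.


ρ_sc(x) = (1/(2π)) √(4 − x²). With x = -1.464:
  4 − x² = 4 − (-1.464)² = 4 − 2.143296 = 1.856704.
  √(4 − x²) = 1.362609.
  1/(2π) = 0.159155.
  ρ_sc(-1.464) = 0.159155 · 1.362609 = 0.216866.

Rounded to 5 decimal places: ρ_sc(-1.464) ≈ 0.21687.


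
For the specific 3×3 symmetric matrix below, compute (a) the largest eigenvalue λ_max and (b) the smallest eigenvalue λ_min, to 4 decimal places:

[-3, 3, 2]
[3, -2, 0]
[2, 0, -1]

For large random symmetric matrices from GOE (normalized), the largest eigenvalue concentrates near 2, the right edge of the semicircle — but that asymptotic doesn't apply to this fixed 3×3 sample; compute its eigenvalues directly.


Since M is real symmetric, all three eigenvalues are real; they are the roots of det(λI − M) = λ³ − (tr M) λ² + s λ − det M, where s is the sum of the principal 2×2 minors.
tr M = -3 + (-2) + (-1) = -6.
s = ((-3)·(-2) − 3²) + ((-3)·(-1) − 2²) + ((-2)·(-1) − 0²) = -3 + (-1) + 2 = -2.
det M (expand along row 1) = (-3)·2 − 3·(-3) + 2·4 = 11.
Characteristic polynomial: λ³ + 6λ² − 2λ − 11 = 0.
Substitute λ = y + (tr M)/3 = y − 2.000000 to remove the quadratic term: y³ + p·y + q = 0 with p = s − (tr M)²/3 = -14.000000 and q = −2(tr M)³/27 + (tr M)·s/3 − det M = 9.000000.
Three real roots ⇒ use the trigonometric (Viète) form: r = 2√(−p/3) = 4.320494, φ = arccos(3q/(p·r)) = arccos(-0.446378) = 2.033509 rad.
y_k = r·cos(φ/3 − 2πk/3) for k = 0, 1, 2 gives y = 3.365368, 0.663744, -4.029112.
λ_k = y_k − 2.000000 gives λ = 1.3654, -1.3363, -6.0291 (check: the sum is -6.0000 = tr M).

Hence λ_max = 1.3654 and λ_min = -6.0291.


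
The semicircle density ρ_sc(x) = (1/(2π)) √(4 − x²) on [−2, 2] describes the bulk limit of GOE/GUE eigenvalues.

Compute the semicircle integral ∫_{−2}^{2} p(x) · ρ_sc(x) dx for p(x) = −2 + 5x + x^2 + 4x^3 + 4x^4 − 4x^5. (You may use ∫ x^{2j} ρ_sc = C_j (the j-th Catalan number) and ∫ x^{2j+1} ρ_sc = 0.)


Write p(x) = Σ a_i x^i, split into monomials and integrate each against ρ_sc separately.
Using ∫ x^{2j} ρ_sc = C_j = (1/(j+1)) C(2j, j) (Catalan numbers) and ∫ x^{2j+1} ρ_sc = 0 (odd monomials vanish by symmetry):
  i = 0 (even): a_0 · C_{0} = -2 · 1 = -2
  i = 1 (odd): ∫ x^1 ρ_sc = 0 (vanishes)
  i = 2 (even): a_2 · C_{1} = 1 · 1 = 1
  i = 3 (odd): ∫ x^3 ρ_sc = 0 (vanishes)
  i = 4 (even): a_4 · C_{2} = 4 · 2 = 8
  i = 5 (odd): ∫ x^5 ρ_sc = 0 (vanishes)

Summing the contributions: ∫_{−2}^{2} p(x) ρ_sc(x) dx = (-2) + 1 + 8 = 7.
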